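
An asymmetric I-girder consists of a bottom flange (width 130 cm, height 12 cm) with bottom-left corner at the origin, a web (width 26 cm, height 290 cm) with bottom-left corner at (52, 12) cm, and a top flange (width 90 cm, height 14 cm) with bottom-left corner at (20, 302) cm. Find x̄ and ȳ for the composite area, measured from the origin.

x̄ = 65.00 cm, ȳ = 152.75 cm

Part | A | x̄ᵢ | ȳᵢ | A·x̄ᵢ | A·ȳᵢ
bottom flange | 1560.00 | 65.00 | 6.00 | 101400.00 | 9360.00
web | 7540.00 | 65.00 | 157.00 | 490100.00 | 1183780.00
top flange | 1260.00 | 65.00 | 309.00 | 81900.00 | 389340.00
Σ | 10360.00 |  |  | 673400.00 | 1582480.00
x̄ = 673400.00 / 10360.00 = 65.00 cm
ȳ = 1582480.00 / 10360.00 = 152.75 cm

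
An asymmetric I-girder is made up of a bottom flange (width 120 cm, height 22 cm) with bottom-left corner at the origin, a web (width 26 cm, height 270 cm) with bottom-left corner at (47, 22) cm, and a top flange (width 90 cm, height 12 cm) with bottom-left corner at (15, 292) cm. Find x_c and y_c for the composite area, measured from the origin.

Part | A | x̄ᵢ | ȳᵢ | A·x̄ᵢ | A·ȳᵢ
bottom flange | 2640.00 | 60.00 | 11.00 | 158400.00 | 29040.00
web | 7020.00 | 60.00 | 157.00 | 421200.00 | 1102140.00
top flange | 1080.00 | 60.00 | 298.00 | 64800.00 | 321840.00
Σ | 10740.00 |  |  | 644400.00 | 1453020.00
x_c = 644400.00 / 10740.00 = 60.00 cm
y_c = 1453020.00 / 10740.00 = 135.29 cm

x_c = 60.00 cm, y_c = 135.29 cm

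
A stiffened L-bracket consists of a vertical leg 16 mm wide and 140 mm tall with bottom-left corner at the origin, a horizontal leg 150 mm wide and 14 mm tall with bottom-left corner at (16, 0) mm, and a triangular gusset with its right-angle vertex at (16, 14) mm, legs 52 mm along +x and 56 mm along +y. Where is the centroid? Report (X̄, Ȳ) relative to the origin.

X̄ = 44.44 mm, Ȳ = 37.80 mm

vertical leg: A = 16 × 140 = 2240.00, centroid at (8.00, 70.00).
horizontal leg: A = 150 × 14 = 2100.00, centroid at (91.00, 7.00).
gusset: A = ½·52·56 = 1456.00, centroid at (33.33, 32.67).
ΣA = 5796.00 mm²
ΣAX̄ = (2240.00)(8.00) + (2100.00)(91.00) + (1456.00)(33.33) = 257553.33 mm³
ΣAȲ = (2240.00)(70.00) + (2100.00)(7.00) + (1456.00)(32.67) = 219062.67 mm³
X̄ = 257553.33 / 5796.00 = 44.44 mm
Ȳ = 219062.67 / 5796.00 = 37.80 mm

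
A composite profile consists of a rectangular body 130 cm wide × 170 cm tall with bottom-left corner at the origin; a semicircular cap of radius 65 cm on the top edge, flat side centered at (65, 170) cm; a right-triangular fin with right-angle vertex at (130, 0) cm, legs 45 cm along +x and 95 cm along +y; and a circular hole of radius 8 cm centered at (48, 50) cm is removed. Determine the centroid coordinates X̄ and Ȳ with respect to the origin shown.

rectangular body: A = 130 × 170 = 22100.00, centroid at (65.00, 85.00).
semicircular top: A = ½π·65² = 6636.61, centroid at (65.00, 197.59).
triangular fin: A = ½·45·95 = 2137.50, centroid at (145.00, 31.67).
hole: A = −π·8² = -201.06, centroid at (48.00, 50.00).
ΣA = 30673.05 cm², ΣAX̄ = 2168166.47 cm³, ΣAȲ = 3247442.20 cm³.
X̄ = 2168166.47/30673.05 = 70.69 cm; Ȳ = 3247442.20/30673.05 = 105.87 cm.

X̄ = 70.69 cm, Ȳ = 105.87 cm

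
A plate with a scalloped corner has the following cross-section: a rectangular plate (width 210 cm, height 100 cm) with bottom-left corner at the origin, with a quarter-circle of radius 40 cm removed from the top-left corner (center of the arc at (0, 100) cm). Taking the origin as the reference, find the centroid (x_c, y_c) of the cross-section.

plate: A = 210 × 100 = 21000.00, centroid at (105.00, 50.00).
removed quarter-circle: A = −¼π·40² = -1256.64, centroid at (16.98, 83.02).
ΣA = 19743.36 cm²
ΣAx_c = (21000.00)(105.00) + (-1256.64)(16.98) = 2183666.67 cm³
ΣAy_c = (21000.00)(50.00) + (-1256.64)(83.02) = 945669.63 cm³
x_c = 2183666.67 / 19743.36 = 110.60 cm
y_c = 945669.63 / 19743.36 = 47.90 cm

x_c = 110.60 cm, y_c = 47.90 cm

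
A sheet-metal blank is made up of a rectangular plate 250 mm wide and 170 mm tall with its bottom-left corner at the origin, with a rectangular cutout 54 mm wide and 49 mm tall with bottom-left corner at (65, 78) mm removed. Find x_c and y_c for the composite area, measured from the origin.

plate: A = 250 × 170 = 42500.00, centroid at (125.00, 85.00).
hole: A = −(54 × 49) = -2646.00, centroid at (92.00, 102.50).
ΣA = 39854.00 mm², ΣAx_c = 5069068.00 mm³, ΣAy_c = 3341285.00 mm³.
x_c = 5069068.00/39854.00 = 127.19 mm; y_c = 3341285.00/39854.00 = 83.84 mm.

x_c = 127.19 mm, y_c = 83.84 mm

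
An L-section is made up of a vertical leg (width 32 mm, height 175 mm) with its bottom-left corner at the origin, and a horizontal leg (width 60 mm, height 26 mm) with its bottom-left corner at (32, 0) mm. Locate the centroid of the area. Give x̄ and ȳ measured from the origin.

x̄ = 26.02 mm, ȳ = 71.27 mm

Part | A | x̄ᵢ | ȳᵢ | A·x̄ᵢ | A·ȳᵢ
vertical leg | 5600.00 | 16.00 | 87.50 | 89600.00 | 490000.00
horizontal leg | 1560.00 | 62.00 | 13.00 | 96720.00 | 20280.00
Σ | 7160.00 |  |  | 186320.00 | 510280.00
x̄ = 186320.00 / 7160.00 = 26.02 mm
ȳ = 510280.00 / 7160.00 = 71.27 mm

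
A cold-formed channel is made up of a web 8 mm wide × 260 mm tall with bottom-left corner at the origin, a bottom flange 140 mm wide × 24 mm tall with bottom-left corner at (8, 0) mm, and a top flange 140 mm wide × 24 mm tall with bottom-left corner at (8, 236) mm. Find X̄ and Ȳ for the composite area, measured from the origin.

X̄ = 60.51 mm, Ȳ = 130.00 mm

web: A = 8 × 260 = 2080.00, centroid at (4.00, 130.00).
bottom flange: A = 140 × 24 = 3360.00, centroid at (78.00, 12.00).
top flange: A = 140 × 24 = 3360.00, centroid at (78.00, 248.00).
ΣA = 8800.00 mm²
ΣAX̄ = (2080.00)(4.00) + (3360.00)(78.00) + (3360.00)(78.00) = 532480.00 mm³
ΣAȲ = (2080.00)(130.00) + (3360.00)(12.00) + (3360.00)(248.00) = 1144000.00 mm³
X̄ = 532480.00 / 8800.00 = 60.51 mm
Ȳ = 1144000.00 / 8800.00 = 130.00 mm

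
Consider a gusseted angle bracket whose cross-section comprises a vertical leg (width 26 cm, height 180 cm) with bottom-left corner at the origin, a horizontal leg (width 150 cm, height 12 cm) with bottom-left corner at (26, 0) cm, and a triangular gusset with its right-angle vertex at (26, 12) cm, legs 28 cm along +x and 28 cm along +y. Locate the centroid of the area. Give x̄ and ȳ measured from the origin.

x̄ = 37.32 cm, ȳ = 64.08 cm

vertical leg: A = 26 × 180 = 4680.00, centroid at (13.00, 90.00).
horizontal leg: A = 150 × 12 = 1800.00, centroid at (101.00, 6.00).
gusset: A = ½·28·28 = 392.00, centroid at (35.33, 21.33).
ΣA = 6872.00 cm²
ΣAx̄ = (4680.00)(13.00) + (1800.00)(101.00) + (392.00)(35.33) = 256490.67 cm³
ΣAȳ = (4680.00)(90.00) + (1800.00)(6.00) + (392.00)(21.33) = 440362.67 cm³
x̄ = 256490.67 / 6872.00 = 37.32 cm
ȳ = 440362.67 / 6872.00 = 64.08 cm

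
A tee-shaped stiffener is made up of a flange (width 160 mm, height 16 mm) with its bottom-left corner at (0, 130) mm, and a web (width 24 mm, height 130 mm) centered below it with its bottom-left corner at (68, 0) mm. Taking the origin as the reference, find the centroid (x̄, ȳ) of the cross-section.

web: A = 24 × 130 = 3120.00, centroid at (80.00, 65.00).
flange: A = 160 × 16 = 2560.00, centroid at (80.00, 138.00).
ΣA = 5680.00 mm²
ΣAx̄ = (3120.00)(80.00) + (2560.00)(80.00) = 454400.00 mm³
ΣAȳ = (3120.00)(65.00) + (2560.00)(138.00) = 556080.00 mm³
x̄ = 454400.00 / 5680.00 = 80.00 mm
ȳ = 556080.00 / 5680.00 = 97.90 mm

x̄ = 80.00 mm, ȳ = 97.90 mm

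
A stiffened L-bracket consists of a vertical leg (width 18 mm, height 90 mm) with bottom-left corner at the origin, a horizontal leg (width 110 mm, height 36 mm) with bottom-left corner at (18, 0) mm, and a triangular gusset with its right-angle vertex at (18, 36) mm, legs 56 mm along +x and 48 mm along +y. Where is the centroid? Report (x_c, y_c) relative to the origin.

vertical leg: A = 18 × 90 = 1620.00, centroid at (9.00, 45.00).
horizontal leg: A = 110 × 36 = 3960.00, centroid at (73.00, 18.00).
gusset: A = ½·56·48 = 1344.00, centroid at (36.67, 52.00).
ΣA = 6924.00 mm², ΣAx_c = 352940.00 mm³, ΣAy_c = 214068.00 mm³.
x_c = 352940.00/6924.00 = 50.97 mm; y_c = 214068.00/6924.00 = 30.92 mm.

x_c = 50.97 mm, y_c = 30.92 mm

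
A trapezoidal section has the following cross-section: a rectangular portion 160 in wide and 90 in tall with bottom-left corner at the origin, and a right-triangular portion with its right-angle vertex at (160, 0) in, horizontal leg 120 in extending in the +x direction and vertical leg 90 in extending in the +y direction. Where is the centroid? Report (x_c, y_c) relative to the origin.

rectangular portion: A = 160 × 90 = 14400.00, centroid at (80.00, 45.00).
triangular portion: A = ½·120·90 = 5400.00, centroid at (200.00, 30.00).
ΣA = 19800.00 in², ΣAx_c = 2232000.00 in³, ΣAy_c = 810000.00 in³.
x_c = 2232000.00/19800.00 = 112.73 in; y_c = 810000.00/19800.00 = 40.91 in.

x_c = 112.73 in, y_c = 40.91 in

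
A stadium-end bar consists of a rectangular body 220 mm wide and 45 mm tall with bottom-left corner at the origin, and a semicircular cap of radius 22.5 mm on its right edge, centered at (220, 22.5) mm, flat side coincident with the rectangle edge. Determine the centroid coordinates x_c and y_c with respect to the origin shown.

x_c = 118.89 mm, y_c = 22.50 mm

rectangular body: A = 220 × 45 = 9900.00, centroid at (110.00, 22.50).
semicircular end: A = ½π·22.5² = 795.22, centroid at (229.55, 22.50).
ΣA = 10695.22 mm², ΣAx_c = 1271541.19 mm³, ΣAy_c = 240642.35 mm³.
x_c = 1271541.19/10695.22 = 118.89 mm; y_c = 240642.35/10695.22 = 22.50 mm.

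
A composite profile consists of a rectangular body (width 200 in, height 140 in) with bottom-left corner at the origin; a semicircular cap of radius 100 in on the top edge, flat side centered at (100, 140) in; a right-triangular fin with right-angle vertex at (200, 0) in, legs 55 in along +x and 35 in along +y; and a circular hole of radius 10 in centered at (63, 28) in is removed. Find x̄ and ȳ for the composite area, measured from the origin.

rectangular body: A = 200 × 140 = 28000.00, centroid at (100.00, 70.00).
semicircular top: A = ½π·100² = 15707.96, centroid at (100.00, 182.44).
triangular fin: A = ½·55·35 = 962.50, centroid at (218.33, 11.67).
hole: A = −π·10² = -314.16, centroid at (63.00, 28.00).
ΣA = 44356.30 in²
ΣAx̄ = (28000.00)(100.00) + (15707.96)(100.00) + (962.50)(218.33) + (-314.16)(63.00) = 4561150.13 in³
ΣAȳ = (28000.00)(70.00) + (15707.96)(182.44) + (962.50)(11.67) + (-314.16)(28.00) = 4828214.23 in³
x̄ = 4561150.13 / 44356.30 = 102.83 in
ȳ = 4828214.23 / 44356.30 = 108.85 in

x̄ = 102.83 in, ȳ = 108.85 in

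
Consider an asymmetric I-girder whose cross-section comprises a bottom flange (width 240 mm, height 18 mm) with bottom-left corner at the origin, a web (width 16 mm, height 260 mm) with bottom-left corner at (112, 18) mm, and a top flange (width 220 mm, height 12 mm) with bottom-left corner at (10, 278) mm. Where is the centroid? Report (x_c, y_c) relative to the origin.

x_c = 120.00 mm, y_c = 126.29 mm

Part | A | x̄ᵢ | ȳᵢ | A·x̄ᵢ | A·ȳᵢ
bottom flange | 4320.00 | 120.00 | 9.00 | 518400.00 | 38880.00
web | 4160.00 | 120.00 | 148.00 | 499200.00 | 615680.00
top flange | 2640.00 | 120.00 | 284.00 | 316800.00 | 749760.00
Σ | 11120.00 |  |  | 1334400.00 | 1404320.00
x_c = 1334400.00 / 11120.00 = 120.00 mm
y_c = 1404320.00 / 11120.00 = 126.29 mm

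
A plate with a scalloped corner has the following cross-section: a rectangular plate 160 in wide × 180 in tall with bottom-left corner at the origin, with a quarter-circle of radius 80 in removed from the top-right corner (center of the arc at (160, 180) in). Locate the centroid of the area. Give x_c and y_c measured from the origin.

x_c = 70.26 in, y_c = 78.15 in

plate: A = 160 × 180 = 28800.00, centroid at (80.00, 90.00).
removed quarter-circle: A = −¼π·80² = -5026.55, centroid at (126.05, 146.05).
ΣA = 23773.45 in²
ΣAx_c = (28800.00)(80.00) + (-5026.55)(126.05) = 1670418.95 in³
ΣAy_c = (28800.00)(90.00) + (-5026.55)(146.05) = 1857887.98 in³
x_c = 1670418.95 / 23773.45 = 70.26 in
y_c = 1857887.98 / 23773.45 = 78.15 in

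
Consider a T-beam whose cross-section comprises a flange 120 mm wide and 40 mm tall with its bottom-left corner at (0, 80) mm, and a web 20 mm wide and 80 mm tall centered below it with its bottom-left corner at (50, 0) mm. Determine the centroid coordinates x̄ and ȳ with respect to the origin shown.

web: A = 20 × 80 = 1600.00, centroid at (60.00, 40.00).
flange: A = 120 × 40 = 4800.00, centroid at (60.00, 100.00).
ΣA = 6400.00 mm², ΣAx̄ = 384000.00 mm³, ΣAȳ = 544000.00 mm³.
x̄ = 384000.00/6400.00 = 60.00 mm; ȳ = 544000.00/6400.00 = 85.00 mm.

x̄ = 60.00 mm, ȳ = 85.00 mm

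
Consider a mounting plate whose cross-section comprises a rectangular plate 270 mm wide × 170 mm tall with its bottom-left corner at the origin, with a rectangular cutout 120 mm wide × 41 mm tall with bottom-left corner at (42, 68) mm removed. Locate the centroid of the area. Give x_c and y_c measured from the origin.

plate: A = 270 × 170 = 45900.00, centroid at (135.00, 85.00).
hole: A = −(120 × 41) = -4920.00, centroid at (102.00, 88.50).
ΣA = 40980.00 mm²
ΣAx_c = (45900.00)(135.00) + (-4920.00)(102.00) = 5694660.00 mm³
ΣAy_c = (45900.00)(85.00) + (-4920.00)(88.50) = 3466080.00 mm³
x_c = 5694660.00 / 40980.00 = 138.96 mm
y_c = 3466080.00 / 40980.00 = 84.58 mm

x_c = 138.96 mm, y_c = 84.58 mm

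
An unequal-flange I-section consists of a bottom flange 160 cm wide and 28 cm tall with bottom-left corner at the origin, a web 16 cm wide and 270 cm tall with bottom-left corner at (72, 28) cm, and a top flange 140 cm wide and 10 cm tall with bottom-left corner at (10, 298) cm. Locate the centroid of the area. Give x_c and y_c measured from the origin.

Part | A | x̄ᵢ | ȳᵢ | A·x̄ᵢ | A·ȳᵢ
bottom flange | 4480.00 | 80.00 | 14.00 | 358400.00 | 62720.00
web | 4320.00 | 80.00 | 163.00 | 345600.00 | 704160.00
top flange | 1400.00 | 80.00 | 303.00 | 112000.00 | 424200.00
Σ | 10200.00 |  |  | 816000.00 | 1191080.00
x_c = 816000.00 / 10200.00 = 80.00 cm
y_c = 1191080.00 / 10200.00 = 116.77 cm

x_c = 80.00 cm, y_c = 116.77 cm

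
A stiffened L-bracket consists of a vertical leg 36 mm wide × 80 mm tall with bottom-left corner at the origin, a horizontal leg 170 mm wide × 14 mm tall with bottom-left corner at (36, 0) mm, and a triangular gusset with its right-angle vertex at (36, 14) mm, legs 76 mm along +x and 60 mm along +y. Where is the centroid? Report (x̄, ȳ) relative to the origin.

x̄ = 63.62 mm, ȳ = 27.77 mm

vertical leg: A = 36 × 80 = 2880.00, centroid at (18.00, 40.00).
horizontal leg: A = 170 × 14 = 2380.00, centroid at (121.00, 7.00).
gusset: A = ½·76·60 = 2280.00, centroid at (61.33, 34.00).
ΣA = 7540.00 mm²
ΣAx̄ = (2880.00)(18.00) + (2380.00)(121.00) + (2280.00)(61.33) = 479660.00 mm³
ΣAȳ = (2880.00)(40.00) + (2380.00)(7.00) + (2280.00)(34.00) = 209380.00 mm³
x̄ = 479660.00 / 7540.00 = 63.62 mm
ȳ = 209380.00 / 7540.00 = 27.77 mm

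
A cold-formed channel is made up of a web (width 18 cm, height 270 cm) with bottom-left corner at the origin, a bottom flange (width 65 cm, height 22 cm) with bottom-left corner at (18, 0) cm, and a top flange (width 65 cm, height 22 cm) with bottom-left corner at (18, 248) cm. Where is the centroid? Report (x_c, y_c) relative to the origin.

Part | A | x̄ᵢ | ȳᵢ | A·x̄ᵢ | A·ȳᵢ
web | 4860.00 | 9.00 | 135.00 | 43740.00 | 656100.00
bottom flange | 1430.00 | 50.50 | 11.00 | 72215.00 | 15730.00
top flange | 1430.00 | 50.50 | 259.00 | 72215.00 | 370370.00
Σ | 7720.00 |  |  | 188170.00 | 1042200.00
x_c = 188170.00 / 7720.00 = 24.37 cm
y_c = 1042200.00 / 7720.00 = 135.00 cm

x_c = 24.37 cm, y_c = 135.00 cm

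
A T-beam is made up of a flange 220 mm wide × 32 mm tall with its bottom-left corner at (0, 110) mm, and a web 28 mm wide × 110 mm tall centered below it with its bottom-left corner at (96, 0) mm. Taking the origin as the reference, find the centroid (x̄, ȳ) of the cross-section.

x̄ = 110.00 mm, ȳ = 104.39 mm

Part | A | x̄ᵢ | ȳᵢ | A·x̄ᵢ | A·ȳᵢ
web | 3080.00 | 110.00 | 55.00 | 338800.00 | 169400.00
flange | 7040.00 | 110.00 | 126.00 | 774400.00 | 887040.00
Σ | 10120.00 |  |  | 1113200.00 | 1056440.00
x̄ = 1113200.00 / 10120.00 = 110.00 mm
ȳ = 1056440.00 / 10120.00 = 104.39 mm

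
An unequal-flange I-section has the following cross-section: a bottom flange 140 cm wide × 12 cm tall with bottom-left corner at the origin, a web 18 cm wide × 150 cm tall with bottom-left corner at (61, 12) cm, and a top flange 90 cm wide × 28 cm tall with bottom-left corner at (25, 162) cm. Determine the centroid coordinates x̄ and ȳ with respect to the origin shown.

bottom flange: A = 140 × 12 = 1680.00, centroid at (70.00, 6.00).
web: A = 18 × 150 = 2700.00, centroid at (70.00, 87.00).
top flange: A = 90 × 28 = 2520.00, centroid at (70.00, 176.00).
ΣA = 6900.00 cm², ΣAx̄ = 483000.00 cm³, ΣAȳ = 688500.00 cm³.
x̄ = 483000.00/6900.00 = 70.00 cm; ȳ = 688500.00/6900.00 = 99.78 cm.

x̄ = 70.00 cm, ȳ = 99.78 cm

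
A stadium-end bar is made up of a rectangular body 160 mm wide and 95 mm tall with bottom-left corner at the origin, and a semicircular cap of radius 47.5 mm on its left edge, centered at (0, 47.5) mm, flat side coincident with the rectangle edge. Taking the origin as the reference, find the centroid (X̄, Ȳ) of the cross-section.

rectangular body: A = 160 × 95 = 15200.00, centroid at (80.00, 47.50).
semicircular end: A = ½π·47.5² = 3544.11, centroid at (-20.16, 47.50).
ΣA = 18744.11 mm²
ΣAX̄ = (15200.00)(80.00) + (3544.11)(-20.16) = 1144552.08 mm³
ΣAȲ = (15200.00)(47.50) + (3544.11)(47.50) = 890345.19 mm³
X̄ = 1144552.08 / 18744.11 = 61.06 mm
Ȳ = 890345.19 / 18744.11 = 47.50 mm

X̄ = 61.06 mm, Ȳ = 47.50 mm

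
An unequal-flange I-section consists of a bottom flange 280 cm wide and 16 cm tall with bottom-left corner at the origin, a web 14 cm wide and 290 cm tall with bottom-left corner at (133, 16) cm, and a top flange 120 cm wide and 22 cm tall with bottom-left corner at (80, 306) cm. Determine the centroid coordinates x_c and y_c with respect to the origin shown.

bottom flange: A = 280 × 16 = 4480.00, centroid at (140.00, 8.00).
web: A = 14 × 290 = 4060.00, centroid at (140.00, 161.00).
top flange: A = 120 × 22 = 2640.00, centroid at (140.00, 317.00).
ΣA = 11180.00 cm²
ΣAx_c = (4480.00)(140.00) + (4060.00)(140.00) + (2640.00)(140.00) = 1565200.00 cm³
ΣAy_c = (4480.00)(8.00) + (4060.00)(161.00) + (2640.00)(317.00) = 1526380.00 cm³
x_c = 1565200.00 / 11180.00 = 140.00 cm
y_c = 1526380.00 / 11180.00 = 136.53 cm

x_c = 140.00 cm, y_c = 136.53 cm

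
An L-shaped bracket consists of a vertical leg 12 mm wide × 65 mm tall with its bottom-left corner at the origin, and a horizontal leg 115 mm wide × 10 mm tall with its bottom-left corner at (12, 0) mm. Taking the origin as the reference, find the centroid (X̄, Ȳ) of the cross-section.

X̄ = 43.84 mm, Ȳ = 16.11 mm

Part | A | x̄ᵢ | ȳᵢ | A·x̄ᵢ | A·ȳᵢ
vertical leg | 780.00 | 6.00 | 32.50 | 4680.00 | 25350.00
horizontal leg | 1150.00 | 69.50 | 5.00 | 79925.00 | 5750.00
Σ | 1930.00 |  |  | 84605.00 | 31100.00
X̄ = 84605.00 / 1930.00 = 43.84 mm
Ȳ = 31100.00 / 1930.00 = 16.11 mm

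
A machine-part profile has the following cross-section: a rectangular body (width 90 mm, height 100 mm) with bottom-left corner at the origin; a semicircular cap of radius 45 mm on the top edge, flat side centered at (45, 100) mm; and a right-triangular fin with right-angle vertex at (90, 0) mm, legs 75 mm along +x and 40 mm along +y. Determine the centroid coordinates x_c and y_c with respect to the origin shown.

x_c = 52.67 mm, y_c = 62.05 mm

Part | A | x̄ᵢ | ȳᵢ | A·x̄ᵢ | A·ȳᵢ
rectangular body | 9000.00 | 45.00 | 50.00 | 405000.00 | 450000.00
semicircular top | 3180.86 | 45.00 | 119.10 | 143138.82 | 378836.26
triangular fin | 1500.00 | 115.00 | 13.33 | 172500.00 | 20000.00
Σ | 13680.86 |  |  | 720638.82 | 848836.26
x_c = 720638.82 / 13680.86 = 52.67 mm
y_c = 848836.26 / 13680.86 = 62.05 mm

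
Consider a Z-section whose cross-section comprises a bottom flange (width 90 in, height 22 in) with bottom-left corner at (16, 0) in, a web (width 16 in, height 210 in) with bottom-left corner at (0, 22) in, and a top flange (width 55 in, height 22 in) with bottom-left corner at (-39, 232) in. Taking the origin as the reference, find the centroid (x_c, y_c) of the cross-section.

Part | A | x̄ᵢ | ȳᵢ | A·x̄ᵢ | A·ȳᵢ
bottom flange | 1980.00 | 61.00 | 11.00 | 120780.00 | 21780.00
web | 3360.00 | 8.00 | 127.00 | 26880.00 | 426720.00
top flange | 1210.00 | -11.50 | 243.00 | -13915.00 | 294030.00
Σ | 6550.00 |  |  | 133745.00 | 742530.00
x_c = 133745.00 / 6550.00 = 20.42 in
y_c = 742530.00 / 6550.00 = 113.36 in

x_c = 20.42 in, y_c = 113.36 in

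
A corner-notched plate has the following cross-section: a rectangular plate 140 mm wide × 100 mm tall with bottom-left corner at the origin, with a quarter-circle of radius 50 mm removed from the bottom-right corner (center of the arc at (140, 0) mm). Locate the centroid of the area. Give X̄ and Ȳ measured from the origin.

plate: A = 140 × 100 = 14000.00, centroid at (70.00, 50.00).
removed quarter-circle: A = −¼π·50² = -1963.50, centroid at (118.78, 21.22).
ΣA = 12036.50 mm²
ΣAX̄ = (14000.00)(70.00) + (-1963.50)(118.78) = 746777.31 mm³
ΣAȲ = (14000.00)(50.00) + (-1963.50)(21.22) = 658333.33 mm³
X̄ = 746777.31 / 12036.50 = 62.04 mm
Ȳ = 658333.33 / 12036.50 = 54.69 mm

X̄ = 62.04 mm, Ȳ = 54.69 mm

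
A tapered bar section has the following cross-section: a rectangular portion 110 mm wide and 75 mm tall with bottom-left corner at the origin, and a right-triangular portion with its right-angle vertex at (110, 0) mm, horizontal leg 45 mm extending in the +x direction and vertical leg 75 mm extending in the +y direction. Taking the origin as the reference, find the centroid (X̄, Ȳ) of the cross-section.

rectangular portion: A = 110 × 75 = 8250.00, centroid at (55.00, 37.50).
triangular portion: A = ½·45·75 = 1687.50, centroid at (125.00, 25.00).
ΣA = 9937.50 mm²
ΣAX̄ = (8250.00)(55.00) + (1687.50)(125.00) = 664687.50 mm³
ΣAȲ = (8250.00)(37.50) + (1687.50)(25.00) = 351562.50 mm³
X̄ = 664687.50 / 9937.50 = 66.89 mm
Ȳ = 351562.50 / 9937.50 = 35.38 mm

X̄ = 66.89 mm, Ȳ = 35.38 mm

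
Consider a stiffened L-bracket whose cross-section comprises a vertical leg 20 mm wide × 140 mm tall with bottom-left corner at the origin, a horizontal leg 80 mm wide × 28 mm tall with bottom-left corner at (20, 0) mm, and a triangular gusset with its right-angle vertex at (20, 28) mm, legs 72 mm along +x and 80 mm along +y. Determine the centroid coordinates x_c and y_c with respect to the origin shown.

Part | A | x̄ᵢ | ȳᵢ | A·x̄ᵢ | A·ȳᵢ
vertical leg | 2800.00 | 10.00 | 70.00 | 28000.00 | 196000.00
horizontal leg | 2240.00 | 60.00 | 14.00 | 134400.00 | 31360.00
gusset | 2880.00 | 44.00 | 54.67 | 126720.00 | 157440.00
Σ | 7920.00 |  |  | 289120.00 | 384800.00
x_c = 289120.00 / 7920.00 = 36.51 mm
y_c = 384800.00 / 7920.00 = 48.59 mm

x_c = 36.51 mm, y_c = 48.59 mm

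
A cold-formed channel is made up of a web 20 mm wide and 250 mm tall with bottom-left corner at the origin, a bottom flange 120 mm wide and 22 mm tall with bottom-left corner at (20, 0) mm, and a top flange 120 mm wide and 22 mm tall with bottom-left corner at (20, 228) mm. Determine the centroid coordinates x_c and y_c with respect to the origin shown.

web: A = 20 × 250 = 5000.00, centroid at (10.00, 125.00).
bottom flange: A = 120 × 22 = 2640.00, centroid at (80.00, 11.00).
top flange: A = 120 × 22 = 2640.00, centroid at (80.00, 239.00).
ΣA = 10280.00 mm²
ΣAx_c = (5000.00)(10.00) + (2640.00)(80.00) + (2640.00)(80.00) = 472400.00 mm³
ΣAy_c = (5000.00)(125.00) + (2640.00)(11.00) + (2640.00)(239.00) = 1285000.00 mm³
x_c = 472400.00 / 10280.00 = 45.95 mm
y_c = 1285000.00 / 10280.00 = 125.00 mm

x_c = 45.95 mm, y_c = 125.00 mm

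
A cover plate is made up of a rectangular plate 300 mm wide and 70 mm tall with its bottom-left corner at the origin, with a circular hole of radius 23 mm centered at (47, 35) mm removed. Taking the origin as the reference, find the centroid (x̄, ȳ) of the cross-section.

plate: A = 300 × 70 = 21000.00, centroid at (150.00, 35.00).
hole: A = −π·23² = -1661.90, centroid at (47.00, 35.00).
ΣA = 19338.10 mm², ΣAx̄ = 3071890.58 mm³, ΣAȳ = 676833.41 mm³.
x̄ = 3071890.58/19338.10 = 158.85 mm; ȳ = 676833.41/19338.10 = 35.00 mm.

x̄ = 158.85 mm, ȳ = 35.00 mm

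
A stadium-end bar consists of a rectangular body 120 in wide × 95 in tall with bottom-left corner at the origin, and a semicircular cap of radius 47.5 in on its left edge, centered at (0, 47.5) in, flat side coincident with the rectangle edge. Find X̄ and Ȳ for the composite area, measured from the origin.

X̄ = 40.99 in, Ȳ = 47.50 in

Part | A | x̄ᵢ | ȳᵢ | A·x̄ᵢ | A·ȳᵢ
rectangular body | 11400.00 | 60.00 | 47.50 | 684000.00 | 541500.00
semicircular end | 3544.11 | -20.16 | 47.50 | -71447.92 | 168345.19
Σ | 14944.11 |  |  | 612552.08 | 709845.19
X̄ = 612552.08 / 14944.11 = 40.99 in
Ȳ = 709845.19 / 14944.11 = 47.50 in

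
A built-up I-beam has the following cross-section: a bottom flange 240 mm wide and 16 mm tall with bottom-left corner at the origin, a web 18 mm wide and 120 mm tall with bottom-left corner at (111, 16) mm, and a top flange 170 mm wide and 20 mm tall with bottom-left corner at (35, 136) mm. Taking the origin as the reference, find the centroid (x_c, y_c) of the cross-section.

x_c = 120.00 mm, y_c = 73.54 mm

bottom flange: A = 240 × 16 = 3840.00, centroid at (120.00, 8.00).
web: A = 18 × 120 = 2160.00, centroid at (120.00, 76.00).
top flange: A = 170 × 20 = 3400.00, centroid at (120.00, 146.00).
ΣA = 9400.00 mm²
ΣAx_c = (3840.00)(120.00) + (2160.00)(120.00) + (3400.00)(120.00) = 1128000.00 mm³
ΣAy_c = (3840.00)(8.00) + (2160.00)(76.00) + (3400.00)(146.00) = 691280.00 mm³
x_c = 1128000.00 / 9400.00 = 120.00 mm
y_c = 691280.00 / 9400.00 = 73.54 mm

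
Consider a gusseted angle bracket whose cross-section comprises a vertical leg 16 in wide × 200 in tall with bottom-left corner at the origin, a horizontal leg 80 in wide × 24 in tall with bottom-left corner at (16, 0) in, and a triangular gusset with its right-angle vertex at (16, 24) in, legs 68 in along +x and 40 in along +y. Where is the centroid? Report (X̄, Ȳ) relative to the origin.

X̄ = 28.66 in, Ȳ = 60.77 in

vertical leg: A = 16 × 200 = 3200.00, centroid at (8.00, 100.00).
horizontal leg: A = 80 × 24 = 1920.00, centroid at (56.00, 12.00).
gusset: A = ½·68·40 = 1360.00, centroid at (38.67, 37.33).
ΣA = 6480.00 in², ΣAX̄ = 185706.67 in³, ΣAȲ = 393813.33 in³.
X̄ = 185706.67/6480.00 = 28.66 in; Ȳ = 393813.33/6480.00 = 60.77 in.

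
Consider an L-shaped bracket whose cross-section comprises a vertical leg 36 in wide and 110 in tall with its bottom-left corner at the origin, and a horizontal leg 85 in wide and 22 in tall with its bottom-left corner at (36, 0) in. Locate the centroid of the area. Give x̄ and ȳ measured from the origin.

x̄ = 37.41 in, ȳ = 40.89 in

vertical leg: A = 36 × 110 = 3960.00, centroid at (18.00, 55.00).
horizontal leg: A = 85 × 22 = 1870.00, centroid at (78.50, 11.00).
ΣA = 5830.00 in², ΣAx̄ = 218075.00 in³, ΣAȳ = 238370.00 in³.
x̄ = 218075.00/5830.00 = 37.41 in; ȳ = 238370.00/5830.00 = 40.89 in.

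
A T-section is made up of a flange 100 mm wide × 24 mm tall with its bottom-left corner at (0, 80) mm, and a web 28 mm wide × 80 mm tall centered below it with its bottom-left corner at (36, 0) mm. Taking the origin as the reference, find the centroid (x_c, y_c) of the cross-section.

Part | A | x̄ᵢ | ȳᵢ | A·x̄ᵢ | A·ȳᵢ
web | 2240.00 | 50.00 | 40.00 | 112000.00 | 89600.00
flange | 2400.00 | 50.00 | 92.00 | 120000.00 | 220800.00
Σ | 4640.00 |  |  | 232000.00 | 310400.00
x_c = 232000.00 / 4640.00 = 50.00 mm
y_c = 310400.00 / 4640.00 = 66.90 mm

x_c = 50.00 mm, y_c = 66.90 mm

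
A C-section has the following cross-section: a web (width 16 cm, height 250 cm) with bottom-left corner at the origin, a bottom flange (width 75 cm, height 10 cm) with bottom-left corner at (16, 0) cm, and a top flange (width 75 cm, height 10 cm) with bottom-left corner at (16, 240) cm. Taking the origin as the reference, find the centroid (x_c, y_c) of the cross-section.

x_c = 20.41 cm, y_c = 125.00 cm

web: A = 16 × 250 = 4000.00, centroid at (8.00, 125.00).
bottom flange: A = 75 × 10 = 750.00, centroid at (53.50, 5.00).
top flange: A = 75 × 10 = 750.00, centroid at (53.50, 245.00).
ΣA = 5500.00 cm², ΣAx_c = 112250.00 cm³, ΣAy_c = 687500.00 cm³.
x_c = 112250.00/5500.00 = 20.41 cm; y_c = 687500.00/5500.00 = 125.00 cm.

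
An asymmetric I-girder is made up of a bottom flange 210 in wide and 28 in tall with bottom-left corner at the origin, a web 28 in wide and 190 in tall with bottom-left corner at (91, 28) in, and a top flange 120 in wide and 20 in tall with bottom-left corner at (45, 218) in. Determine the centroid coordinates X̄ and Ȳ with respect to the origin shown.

X̄ = 105.00 in, Ȳ = 94.40 in

bottom flange: A = 210 × 28 = 5880.00, centroid at (105.00, 14.00).
web: A = 28 × 190 = 5320.00, centroid at (105.00, 123.00).
top flange: A = 120 × 20 = 2400.00, centroid at (105.00, 228.00).
ΣA = 13600.00 in², ΣAX̄ = 1428000.00 in³, ΣAȲ = 1283880.00 in³.
X̄ = 1428000.00/13600.00 = 105.00 in; Ȳ = 1283880.00/13600.00 = 94.40 in.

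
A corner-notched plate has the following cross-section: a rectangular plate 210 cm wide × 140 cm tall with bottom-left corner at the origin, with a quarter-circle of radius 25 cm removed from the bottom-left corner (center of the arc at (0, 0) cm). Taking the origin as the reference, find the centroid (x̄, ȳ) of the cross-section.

plate: A = 210 × 140 = 29400.00, centroid at (105.00, 70.00).
removed quarter-circle: A = −¼π·25² = -490.87, centroid at (10.61, 10.61).
ΣA = 28909.13 cm²
ΣAx̄ = (29400.00)(105.00) + (-490.87)(10.61) = 3081791.67 cm³
ΣAȳ = (29400.00)(70.00) + (-490.87)(10.61) = 2052791.67 cm³
x̄ = 3081791.67 / 28909.13 = 106.60 cm
ȳ = 2052791.67 / 28909.13 = 71.01 cm

x̄ = 106.60 cm, ȳ = 71.01 cm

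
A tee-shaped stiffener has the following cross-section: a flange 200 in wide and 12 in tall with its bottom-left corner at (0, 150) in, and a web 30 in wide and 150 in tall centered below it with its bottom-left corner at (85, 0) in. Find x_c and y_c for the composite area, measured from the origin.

web: A = 30 × 150 = 4500.00, centroid at (100.00, 75.00).
flange: A = 200 × 12 = 2400.00, centroid at (100.00, 156.00).
ΣA = 6900.00 in², ΣAx_c = 690000.00 in³, ΣAy_c = 711900.00 in³.
x_c = 690000.00/6900.00 = 100.00 in; y_c = 711900.00/6900.00 = 103.17 in.

x_c = 100.00 in, y_c = 103.17 in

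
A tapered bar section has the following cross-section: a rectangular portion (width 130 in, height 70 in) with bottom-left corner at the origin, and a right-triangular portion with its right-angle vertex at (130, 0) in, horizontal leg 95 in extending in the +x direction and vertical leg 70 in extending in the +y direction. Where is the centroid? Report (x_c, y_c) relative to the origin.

x_c = 90.87 in, y_c = 31.88 in

Part | A | x̄ᵢ | ȳᵢ | A·x̄ᵢ | A·ȳᵢ
rectangular portion | 9100.00 | 65.00 | 35.00 | 591500.00 | 318500.00
triangular portion | 3325.00 | 161.67 | 23.33 | 537541.67 | 77583.33
Σ | 12425.00 |  |  | 1129041.67 | 396083.33
x_c = 1129041.67 / 12425.00 = 90.87 in
y_c = 396083.33 / 12425.00 = 31.88 in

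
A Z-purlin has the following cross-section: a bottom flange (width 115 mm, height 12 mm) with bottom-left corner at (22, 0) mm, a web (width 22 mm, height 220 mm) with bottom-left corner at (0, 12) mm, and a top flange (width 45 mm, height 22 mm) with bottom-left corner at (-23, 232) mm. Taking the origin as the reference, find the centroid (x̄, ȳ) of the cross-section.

x̄ = 22.53 mm, ȳ = 116.41 mm

bottom flange: A = 115 × 12 = 1380.00, centroid at (79.50, 6.00).
web: A = 22 × 220 = 4840.00, centroid at (11.00, 122.00).
top flange: A = 45 × 22 = 990.00, centroid at (-0.50, 243.00).
ΣA = 7210.00 mm²
ΣAx̄ = (1380.00)(79.50) + (4840.00)(11.00) + (990.00)(-0.50) = 162455.00 mm³
ΣAȳ = (1380.00)(6.00) + (4840.00)(122.00) + (990.00)(243.00) = 839330.00 mm³
x̄ = 162455.00 / 7210.00 = 22.53 mm
ȳ = 839330.00 / 7210.00 = 116.41 mm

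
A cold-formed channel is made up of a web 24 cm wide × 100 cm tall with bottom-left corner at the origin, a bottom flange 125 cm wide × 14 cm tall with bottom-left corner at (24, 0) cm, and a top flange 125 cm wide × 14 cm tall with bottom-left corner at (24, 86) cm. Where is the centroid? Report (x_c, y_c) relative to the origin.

Part | A | x̄ᵢ | ȳᵢ | A·x̄ᵢ | A·ȳᵢ
web | 2400.00 | 12.00 | 50.00 | 28800.00 | 120000.00
bottom flange | 1750.00 | 86.50 | 7.00 | 151375.00 | 12250.00
top flange | 1750.00 | 86.50 | 93.00 | 151375.00 | 162750.00
Σ | 5900.00 |  |  | 331550.00 | 295000.00
x_c = 331550.00 / 5900.00 = 56.19 cm
y_c = 295000.00 / 5900.00 = 50.00 cm

x_c = 56.19 cm, y_c = 50.00 cm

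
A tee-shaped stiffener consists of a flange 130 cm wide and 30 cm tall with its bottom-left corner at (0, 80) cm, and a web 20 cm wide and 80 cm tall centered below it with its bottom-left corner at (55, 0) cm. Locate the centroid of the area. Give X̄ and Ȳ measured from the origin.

web: A = 20 × 80 = 1600.00, centroid at (65.00, 40.00).
flange: A = 130 × 30 = 3900.00, centroid at (65.00, 95.00).
ΣA = 5500.00 cm², ΣAX̄ = 357500.00 cm³, ΣAȲ = 434500.00 cm³.
X̄ = 357500.00/5500.00 = 65.00 cm; Ȳ = 434500.00/5500.00 = 79.00 cm.

X̄ = 65.00 cm, Ȳ = 79.00 cm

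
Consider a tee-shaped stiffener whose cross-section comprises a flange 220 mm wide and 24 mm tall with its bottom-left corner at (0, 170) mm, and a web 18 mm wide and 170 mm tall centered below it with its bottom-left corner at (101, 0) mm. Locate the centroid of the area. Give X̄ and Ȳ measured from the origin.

Part | A | x̄ᵢ | ȳᵢ | A·x̄ᵢ | A·ȳᵢ
web | 3060.00 | 110.00 | 85.00 | 336600.00 | 260100.00
flange | 5280.00 | 110.00 | 182.00 | 580800.00 | 960960.00
Σ | 8340.00 |  |  | 917400.00 | 1221060.00
X̄ = 917400.00 / 8340.00 = 110.00 mm
Ȳ = 1221060.00 / 8340.00 = 146.41 mm

X̄ = 110.00 mm, Ȳ = 146.41 mm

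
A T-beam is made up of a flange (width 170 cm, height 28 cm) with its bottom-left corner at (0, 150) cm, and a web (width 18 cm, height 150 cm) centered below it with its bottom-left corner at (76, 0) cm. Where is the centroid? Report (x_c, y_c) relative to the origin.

x_c = 85.00 cm, y_c = 131.79 cm

web: A = 18 × 150 = 2700.00, centroid at (85.00, 75.00).
flange: A = 170 × 28 = 4760.00, centroid at (85.00, 164.00).
ΣA = 7460.00 cm²
ΣAx_c = (2700.00)(85.00) + (4760.00)(85.00) = 634100.00 cm³
ΣAy_c = (2700.00)(75.00) + (4760.00)(164.00) = 983140.00 cm³
x_c = 634100.00 / 7460.00 = 85.00 cm
y_c = 983140.00 / 7460.00 = 131.79 cm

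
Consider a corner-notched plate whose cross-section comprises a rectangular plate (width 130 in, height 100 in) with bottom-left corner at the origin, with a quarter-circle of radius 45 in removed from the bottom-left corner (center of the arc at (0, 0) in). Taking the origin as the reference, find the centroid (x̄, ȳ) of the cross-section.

x̄ = 71.40 in, ȳ = 54.31 in

plate: A = 130 × 100 = 13000.00, centroid at (65.00, 50.00).
removed quarter-circle: A = −¼π·45² = -1590.43, centroid at (19.10, 19.10).
ΣA = 11409.57 in², ΣAx̄ = 814625.00 in³, ΣAȳ = 619625.00 in³.
x̄ = 814625.00/11409.57 = 71.40 in; ȳ = 619625.00/11409.57 = 54.31 in.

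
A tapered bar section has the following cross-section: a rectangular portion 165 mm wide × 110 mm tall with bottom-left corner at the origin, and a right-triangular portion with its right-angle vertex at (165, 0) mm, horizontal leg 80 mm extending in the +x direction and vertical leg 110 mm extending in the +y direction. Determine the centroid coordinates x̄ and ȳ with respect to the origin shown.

rectangular portion: A = 165 × 110 = 18150.00, centroid at (82.50, 55.00).
triangular portion: A = ½·80·110 = 4400.00, centroid at (191.67, 36.67).
ΣA = 22550.00 mm²
ΣAx̄ = (18150.00)(82.50) + (4400.00)(191.67) = 2340708.33 mm³
ΣAȳ = (18150.00)(55.00) + (4400.00)(36.67) = 1159583.33 mm³
x̄ = 2340708.33 / 22550.00 = 103.80 mm
ȳ = 1159583.33 / 22550.00 = 51.42 mm

x̄ = 103.80 mm, ȳ = 51.42 mm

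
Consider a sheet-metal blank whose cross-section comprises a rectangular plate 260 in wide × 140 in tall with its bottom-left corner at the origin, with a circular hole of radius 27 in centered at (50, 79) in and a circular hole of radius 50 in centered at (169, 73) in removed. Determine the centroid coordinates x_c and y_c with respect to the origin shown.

x_c = 125.31 in, y_c = 68.32 in

Part | A | x̄ᵢ | ȳᵢ | A·x̄ᵢ | A·ȳᵢ
plate | 36400.00 | 130.00 | 70.00 | 4732000.00 | 2548000.00
hole 1 | -2290.22 | 50.00 | 79.00 | -114511.05 | -180927.46
hole 2 | -7853.98 | 169.00 | 73.00 | -1327322.90 | -573340.66
Σ | 26255.80 |  |  | 3290166.05 | 1793731.88
x_c = 3290166.05 / 26255.80 = 125.31 in
y_c = 1793731.88 / 26255.80 = 68.32 in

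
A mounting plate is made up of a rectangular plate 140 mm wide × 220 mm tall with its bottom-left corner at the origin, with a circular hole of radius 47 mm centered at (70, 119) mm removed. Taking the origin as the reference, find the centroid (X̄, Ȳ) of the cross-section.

Part | A | x̄ᵢ | ȳᵢ | A·x̄ᵢ | A·ȳᵢ
plate | 30800.00 | 70.00 | 110.00 | 2156000.00 | 3388000.00
hole | -6939.78 | 70.00 | 119.00 | -485784.47 | -825833.60
Σ | 23860.22 |  |  | 1670215.53 | 2562166.40
X̄ = 1670215.53 / 23860.22 = 70.00 mm
Ȳ = 2562166.40 / 23860.22 = 107.38 mm

X̄ = 70.00 mm, Ȳ = 107.38 mm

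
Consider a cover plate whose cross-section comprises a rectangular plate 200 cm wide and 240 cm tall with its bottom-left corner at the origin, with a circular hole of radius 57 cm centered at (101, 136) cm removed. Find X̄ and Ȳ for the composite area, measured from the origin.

plate: A = 200 × 240 = 48000.00, centroid at (100.00, 120.00).
hole: A = −π·57² = -10207.03, centroid at (101.00, 136.00).
ΣA = 37792.97 cm², ΣAX̄ = 3769089.51 cm³, ΣAȲ = 4371843.30 cm³.
X̄ = 3769089.51/37792.97 = 99.73 cm; Ȳ = 4371843.30/37792.97 = 115.68 cm.

X̄ = 99.73 cm, Ȳ = 115.68 cm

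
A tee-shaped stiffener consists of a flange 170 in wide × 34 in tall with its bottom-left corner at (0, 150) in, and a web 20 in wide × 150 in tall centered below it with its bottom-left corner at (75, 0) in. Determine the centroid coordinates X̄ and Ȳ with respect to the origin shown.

web: A = 20 × 150 = 3000.00, centroid at (85.00, 75.00).
flange: A = 170 × 34 = 5780.00, centroid at (85.00, 167.00).
ΣA = 8780.00 in², ΣAX̄ = 746300.00 in³, ΣAȲ = 1190260.00 in³.
X̄ = 746300.00/8780.00 = 85.00 in; Ȳ = 1190260.00/8780.00 = 135.56 in.

X̄ = 85.00 in, Ȳ = 135.56 in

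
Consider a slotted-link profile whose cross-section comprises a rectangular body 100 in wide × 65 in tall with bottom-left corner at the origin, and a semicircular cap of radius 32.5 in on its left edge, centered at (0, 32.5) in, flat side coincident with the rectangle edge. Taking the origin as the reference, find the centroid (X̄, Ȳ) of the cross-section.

rectangular body: A = 100 × 65 = 6500.00, centroid at (50.00, 32.50).
semicircular end: A = ½π·32.5² = 1659.15, centroid at (-13.79, 32.50).
ΣA = 8159.15 in²
ΣAX̄ = (6500.00)(50.00) + (1659.15)(-13.79) = 302114.58 in³
ΣAȲ = (6500.00)(32.50) + (1659.15)(32.50) = 265172.49 in³
X̄ = 302114.58 / 8159.15 = 37.03 in
Ȳ = 265172.49 / 8159.15 = 32.50 in

X̄ = 37.03 in, Ȳ = 32.50 in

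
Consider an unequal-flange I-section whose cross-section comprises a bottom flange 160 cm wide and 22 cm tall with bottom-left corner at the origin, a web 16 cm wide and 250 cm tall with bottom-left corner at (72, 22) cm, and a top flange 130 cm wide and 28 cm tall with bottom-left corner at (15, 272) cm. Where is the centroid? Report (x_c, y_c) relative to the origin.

bottom flange: A = 160 × 22 = 3520.00, centroid at (80.00, 11.00).
web: A = 16 × 250 = 4000.00, centroid at (80.00, 147.00).
top flange: A = 130 × 28 = 3640.00, centroid at (80.00, 286.00).
ΣA = 11160.00 cm², ΣAx_c = 892800.00 cm³, ΣAy_c = 1667760.00 cm³.
x_c = 892800.00/11160.00 = 80.00 cm; y_c = 1667760.00/11160.00 = 149.44 cm.

x_c = 80.00 cm, y_c = 149.44 cm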